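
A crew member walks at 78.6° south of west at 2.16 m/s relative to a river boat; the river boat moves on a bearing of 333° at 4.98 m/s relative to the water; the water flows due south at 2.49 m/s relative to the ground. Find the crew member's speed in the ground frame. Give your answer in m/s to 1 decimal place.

2.7 m/s

In east/north components (m/s): crew member relative to river boat = (-0.427, -2.117); river boat relative to water = (-2.261, 4.437); water relative to ground = (0.000, -2.490).
Sum = (-2.688, -0.170) m/s.
Speed = |(-2.688, -0.170)| = 2.693 m/s.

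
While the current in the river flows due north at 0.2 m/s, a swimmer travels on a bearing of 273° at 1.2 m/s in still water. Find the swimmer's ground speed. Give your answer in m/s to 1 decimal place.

1.2 m/s

Taking east as x and north as y: velocity relative to the water = (-1.198, 0.063) m/s; the water relative to ground = (0.000, 0.200) m/s.
Velocity relative to ground = (-1.198, 0.063) + (0.000, 0.200) = (-1.198, 0.263) m/s.
Speed = |(-1.198, 0.263)| = 1.227 m/s.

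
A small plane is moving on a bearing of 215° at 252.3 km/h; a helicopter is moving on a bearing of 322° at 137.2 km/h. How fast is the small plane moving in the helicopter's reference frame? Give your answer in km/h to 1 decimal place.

320.5 km/h

Taking east as x and north as y: small plane velocity = (-144.713, -206.672) km/h; helicopter velocity = (-84.469, 108.115) km/h.
Velocity of small plane relative to helicopter = (-144.713, -206.672) − (-84.469, 108.115) = (-60.245, -314.787) km/h.
Magnitude = |(-60.245, -314.787)| = 320.500 km/h.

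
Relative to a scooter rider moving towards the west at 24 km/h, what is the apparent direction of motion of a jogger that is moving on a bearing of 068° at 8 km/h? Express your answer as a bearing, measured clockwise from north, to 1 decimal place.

084.6°

Taking east as x and north as y: jogger velocity = (7.417, 2.997) km/h; scooter rider velocity = (-24.000, 0.000) km/h.
Velocity of jogger relative to scooter rider = (7.417, 2.997) − (-24.000, 0.000) = (31.417, 2.997) km/h.
Bearing = atan2(31.42, 3.00) = 84.55° clockwise from north.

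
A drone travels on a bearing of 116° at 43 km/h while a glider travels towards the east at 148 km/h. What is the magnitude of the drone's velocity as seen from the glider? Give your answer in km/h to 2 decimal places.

110.96 km/h

Taking east as x and north as y: drone velocity = (38.648, -18.850) km/h; glider velocity = (148.000, 0.000) km/h.
Velocity of drone relative to glider = (38.648, -18.850) − (148.000, 0.000) = (-109.352, -18.850) km/h.
Magnitude = |(-109.352, -18.850)| = 110.965 km/h.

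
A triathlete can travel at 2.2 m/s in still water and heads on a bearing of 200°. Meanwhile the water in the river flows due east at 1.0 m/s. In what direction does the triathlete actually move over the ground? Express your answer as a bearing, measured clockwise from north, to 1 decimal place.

Taking east as x and north as y: velocity relative to the water = (-0.752, -2.067) m/s; the water relative to ground = (1.000, 0.000) m/s.
Velocity relative to ground = (-0.752, -2.067) + (1.000, 0.000) = (0.248, -2.067) m/s.
Bearing = atan2(0.25, -2.07) = 173.17° clockwise from north.

173.2°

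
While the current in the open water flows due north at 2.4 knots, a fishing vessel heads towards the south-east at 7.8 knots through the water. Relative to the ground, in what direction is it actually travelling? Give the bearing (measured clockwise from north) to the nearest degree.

Taking east as x and north as y: velocity relative to the water = (5.515, -5.515) knots; the water relative to ground = (0.000, 2.400) knots.
Velocity relative to ground = (5.515, -5.515) + (0.000, 2.400) = (5.515, -3.115) knots.
Bearing = atan2(5.52, -3.12) = 119.46° clockwise from north.

119°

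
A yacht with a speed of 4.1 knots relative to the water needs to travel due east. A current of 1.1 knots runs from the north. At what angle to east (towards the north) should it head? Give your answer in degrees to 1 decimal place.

15.6°

The current pushes perpendicular to the desired track; the heading must have a component into the current equal to 1.1 knots: 4.1 sin θ = 1.1.
sin θ = 0.2683, so θ = 15.563°.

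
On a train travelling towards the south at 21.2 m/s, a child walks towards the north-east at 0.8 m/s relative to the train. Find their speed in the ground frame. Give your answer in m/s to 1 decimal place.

20.6 m/s

Taking east as x and north as y: train velocity = (0.000, -21.200) m/s; child velocity relative to train = (0.566, 0.566) m/s.
Velocity relative to ground = (0.000, -21.200) + (0.566, 0.566) = (0.566, -20.634) m/s.
Speed = |(0.566, -20.634)| = 20.642 m/s.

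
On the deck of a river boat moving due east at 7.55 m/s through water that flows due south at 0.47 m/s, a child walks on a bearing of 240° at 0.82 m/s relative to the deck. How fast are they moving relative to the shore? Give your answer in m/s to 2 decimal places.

In east/north components (m/s): child relative to river boat = (-0.710, -0.410); river boat relative to water = (7.550, 0.000); water relative to ground = (0.000, -0.470).
Sum = (6.840, -0.880) m/s.
Speed = |(6.840, -0.880)| = 6.896 m/s.

6.90 m/s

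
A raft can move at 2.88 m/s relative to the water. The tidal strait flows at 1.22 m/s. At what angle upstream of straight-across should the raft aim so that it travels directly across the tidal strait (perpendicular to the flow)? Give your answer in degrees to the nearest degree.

25°

To cancel the current, the upstream component of the raft's velocity must equal the flow: 2.88 sin θ = 1.22.
sin θ = 1.22 / 2.88 = 0.4236.
θ = arcsin(0.4236) = 25.063°.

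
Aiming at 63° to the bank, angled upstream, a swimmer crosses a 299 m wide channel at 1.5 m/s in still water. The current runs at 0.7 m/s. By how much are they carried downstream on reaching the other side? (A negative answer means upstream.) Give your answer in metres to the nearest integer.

4 m

Perpendicular speed = 1.337 m/s; crossing time = 299 / 1.337 = 223.717 s.
Net downstream speed = 0.019 m/s.
Drift = 0.019 × 223.717 = 4.254 m (downstream).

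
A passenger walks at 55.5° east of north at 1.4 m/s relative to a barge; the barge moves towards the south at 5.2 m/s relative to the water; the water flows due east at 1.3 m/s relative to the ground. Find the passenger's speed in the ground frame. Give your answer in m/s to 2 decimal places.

5.04 m/s

In east/north components (m/s): passenger relative to barge = (1.154, 0.793); barge relative to water = (0.000, -5.200); water relative to ground = (1.300, 0.000).
Sum = (2.454, -4.407) m/s.
Speed = |(2.454, -4.407)| = 5.044 m/s.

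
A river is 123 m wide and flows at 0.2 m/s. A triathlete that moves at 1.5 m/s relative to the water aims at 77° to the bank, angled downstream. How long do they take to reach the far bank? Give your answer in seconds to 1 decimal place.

84.2 s

The component of the triathlete's velocity perpendicular to the bank is 1.5 × sin 77° = 1.462 m/s.
The current is parallel to the bank, so it does not affect the crossing time.
Time = 123 / 1.462 = 84.157 s.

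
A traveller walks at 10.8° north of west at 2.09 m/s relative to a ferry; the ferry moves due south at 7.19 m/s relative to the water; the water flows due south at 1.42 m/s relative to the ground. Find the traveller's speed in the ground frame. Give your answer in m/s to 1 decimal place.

In east/north components (m/s): traveller relative to ferry = (-2.053, 0.392); ferry relative to water = (0.000, -7.190); water relative to ground = (0.000, -1.420).
Sum = (-2.053, -8.218) m/s.
Speed = |(-2.053, -8.218)| = 8.471 m/s.

8.5 m/s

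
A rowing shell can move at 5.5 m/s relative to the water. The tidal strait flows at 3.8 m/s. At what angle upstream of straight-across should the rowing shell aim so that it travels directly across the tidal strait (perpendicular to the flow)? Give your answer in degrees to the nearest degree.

44°

To cancel the current, the upstream component of the rowing shell's velocity must equal the flow: 5.5 sin θ = 3.8.
sin θ = 3.8 / 5.5 = 0.6909.
θ = arcsin(0.6909) = 43.702°.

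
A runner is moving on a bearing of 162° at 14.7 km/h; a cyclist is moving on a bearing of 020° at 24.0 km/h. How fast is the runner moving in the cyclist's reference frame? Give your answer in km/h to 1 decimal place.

36.7 km/h

Taking east as x and north as y: runner velocity = (4.543, -13.981) km/h; cyclist velocity = (8.208, 22.553) km/h.
Velocity of runner relative to cyclist = (4.543, -13.981) − (8.208, 22.553) = (-3.666, -36.533) km/h.
Magnitude = |(-3.666, -36.533)| = 36.717 km/h.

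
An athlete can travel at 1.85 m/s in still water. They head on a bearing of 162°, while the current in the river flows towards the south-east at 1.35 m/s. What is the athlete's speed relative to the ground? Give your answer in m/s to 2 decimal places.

3.11 m/s

Taking east as x and north as y: velocity relative to the water = (0.572, -1.759) m/s; the water relative to ground = (0.955, -0.955) m/s.
Velocity relative to ground = (0.572, -1.759) + (0.955, -0.955) = (1.526, -2.714) m/s.
Speed = |(1.526, -2.714)| = 3.114 m/s.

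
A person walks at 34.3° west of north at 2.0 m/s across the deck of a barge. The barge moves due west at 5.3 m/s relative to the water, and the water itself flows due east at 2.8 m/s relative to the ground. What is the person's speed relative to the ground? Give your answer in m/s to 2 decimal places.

In east/north components (m/s): person relative to barge = (-1.127, 1.652); barge relative to water = (-5.300, 0.000); water relative to ground = (2.800, 0.000).
Sum = (-3.627, 1.652) m/s.
Speed = |(-3.627, 1.652)| = 3.986 m/s.

3.99 m/s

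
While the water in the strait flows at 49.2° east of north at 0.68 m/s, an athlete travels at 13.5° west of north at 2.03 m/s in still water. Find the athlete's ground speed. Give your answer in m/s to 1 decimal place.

Taking east as x and north as y: velocity relative to the water = (-0.474, 1.974) m/s; the water relative to ground = (0.515, 0.444) m/s.
Velocity relative to ground = (-0.474, 1.974) + (0.515, 0.444) = (0.041, 2.418) m/s.
Speed = |(0.041, 2.418)| = 2.419 m/s.

2.4 m/s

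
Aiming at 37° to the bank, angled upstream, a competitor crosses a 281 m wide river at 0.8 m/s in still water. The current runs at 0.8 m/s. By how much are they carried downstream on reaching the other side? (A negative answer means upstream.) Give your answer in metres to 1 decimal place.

Perpendicular speed = 0.481 m/s; crossing time = 281 / 0.481 = 583.651 s.
Net downstream speed = 0.161 m/s.
Drift = 0.161 × 583.651 = 94.021 m (downstream).

94.0 m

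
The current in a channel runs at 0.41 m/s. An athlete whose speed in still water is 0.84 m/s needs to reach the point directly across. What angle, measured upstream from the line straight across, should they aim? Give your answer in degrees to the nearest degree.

To cancel the current, the upstream component of the athlete's velocity must equal the flow: 0.84 sin θ = 0.41.
sin θ = 0.41 / 0.84 = 0.4881.
θ = arcsin(0.4881) = 29.215°.

29°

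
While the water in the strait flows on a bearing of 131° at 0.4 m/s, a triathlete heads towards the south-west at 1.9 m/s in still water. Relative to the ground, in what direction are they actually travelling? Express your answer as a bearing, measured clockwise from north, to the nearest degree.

Taking east as x and north as y: velocity relative to the water = (-1.344, -1.344) m/s; the water relative to ground = (0.302, -0.262) m/s.
Velocity relative to ground = (-1.344, -1.344) + (0.302, -0.262) = (-1.042, -1.606) m/s.
Bearing = atan2(-1.04, -1.61) = 212.97° clockwise from north.

213°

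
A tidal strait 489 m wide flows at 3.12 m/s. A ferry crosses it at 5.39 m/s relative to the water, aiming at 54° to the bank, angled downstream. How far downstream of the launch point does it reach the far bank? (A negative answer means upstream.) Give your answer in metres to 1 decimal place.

Perpendicular speed = 4.361 m/s; crossing time = 489 / 4.361 = 112.140 s.
Net downstream speed = 6.288 m/s.
Drift = 6.288 × 112.140 = 705.158 m (downstream).

705.2 m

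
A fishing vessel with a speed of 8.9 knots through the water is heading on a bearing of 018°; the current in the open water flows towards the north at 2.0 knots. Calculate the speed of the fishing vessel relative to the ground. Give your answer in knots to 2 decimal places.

Taking east as x and north as y: velocity relative to the water = (2.750, 8.464) knots; the water relative to ground = (0.000, 2.000) knots.
Velocity relative to ground = (2.750, 8.464) + (0.000, 2.000) = (2.750, 10.464) knots.
Speed = |(2.750, 10.464)| = 10.820 knots.

10.82 knots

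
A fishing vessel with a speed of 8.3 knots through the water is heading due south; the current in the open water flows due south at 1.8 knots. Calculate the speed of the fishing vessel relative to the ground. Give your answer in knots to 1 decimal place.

10.1 knots

Taking east as x and north as y: velocity relative to the water = (0.000, -8.300) knots; the water relative to ground = (0.000, -1.800) knots.
Velocity relative to ground = (0.000, -8.300) + (0.000, -1.800) = (0.000, -10.100) knots.
Speed = |(0.000, -10.100)| = 10.100 knots.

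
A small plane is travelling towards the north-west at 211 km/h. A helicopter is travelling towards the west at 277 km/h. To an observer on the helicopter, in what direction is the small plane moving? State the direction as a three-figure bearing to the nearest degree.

Taking east as x and north as y: small plane velocity = (-149.200, 149.200) km/h; helicopter velocity = (-277.000, 0.000) km/h.
Velocity of small plane relative to helicopter = (-149.200, 149.200) − (-277.000, 0.000) = (127.800, 149.200) km/h.
Bearing = atan2(127.80, 149.20) = 40.58° clockwise from north.

041°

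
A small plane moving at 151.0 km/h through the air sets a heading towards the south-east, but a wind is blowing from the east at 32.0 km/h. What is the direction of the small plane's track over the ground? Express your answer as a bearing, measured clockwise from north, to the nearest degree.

Taking east as x and north as y: velocity relative to the air = (106.773, -106.773) km/h; the air relative to ground = (-32.000, 0.000) km/h.
Velocity relative to ground = (106.773, -106.773) + (-32.000, 0.000) = (74.773, -106.773) km/h.
Bearing = atan2(74.77, -106.77) = 145.00° clockwise from north.

145°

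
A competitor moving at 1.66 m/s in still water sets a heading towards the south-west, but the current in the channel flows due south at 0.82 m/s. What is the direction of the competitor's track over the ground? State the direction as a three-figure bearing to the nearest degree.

Taking east as x and north as y: velocity relative to the water = (-1.174, -1.174) m/s; the water relative to ground = (0.000, -0.820) m/s.
Velocity relative to ground = (-1.174, -1.174) + (0.000, -0.820) = (-1.174, -1.994) m/s.
Bearing = atan2(-1.17, -1.99) = 210.49° clockwise from north.

210°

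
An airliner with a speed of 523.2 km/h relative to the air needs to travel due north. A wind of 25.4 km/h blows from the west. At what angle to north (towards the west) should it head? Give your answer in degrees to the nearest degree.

3°

The wind pushes perpendicular to the desired track; the heading must have a component into the wind equal to 25.4 km/h: 523.2 sin θ = 25.4.
sin θ = 0.0485, so θ = 2.783°.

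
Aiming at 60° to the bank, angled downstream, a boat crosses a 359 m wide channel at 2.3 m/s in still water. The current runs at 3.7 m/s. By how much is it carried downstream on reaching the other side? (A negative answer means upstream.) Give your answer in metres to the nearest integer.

874 m

Perpendicular speed = 1.992 m/s; crossing time = 359 / 1.992 = 180.234 s.
Net downstream speed = 4.850 m/s.
Drift = 4.850 × 180.234 = 874.133 m (downstream).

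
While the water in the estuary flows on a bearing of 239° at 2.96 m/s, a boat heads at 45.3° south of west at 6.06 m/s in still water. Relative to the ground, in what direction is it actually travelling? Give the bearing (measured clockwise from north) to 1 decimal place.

229.4°

Taking east as x and north as y: velocity relative to the water = (-4.263, -4.307) m/s; the water relative to ground = (-2.537, -1.525) m/s.
Velocity relative to ground = (-4.263, -4.307) + (-2.537, -1.525) = (-6.800, -5.832) m/s.
Bearing = atan2(-6.80, -5.83) = 229.38° clockwise from north.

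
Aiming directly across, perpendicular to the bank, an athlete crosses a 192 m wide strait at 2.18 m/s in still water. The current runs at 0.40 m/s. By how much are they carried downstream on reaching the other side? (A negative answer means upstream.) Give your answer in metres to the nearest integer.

35 m

Perpendicular speed = 2.180 m/s; crossing time = 192 / 2.180 = 88.073 s.
Net downstream speed = 0.400 m/s.
Drift = 0.400 × 88.073 = 35.229 m (downstream).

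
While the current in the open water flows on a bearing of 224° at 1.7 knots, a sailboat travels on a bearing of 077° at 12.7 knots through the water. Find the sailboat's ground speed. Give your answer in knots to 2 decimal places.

11.31 knots

Taking east as x and north as y: velocity relative to the water = (12.374, 2.857) knots; the water relative to ground = (-1.181, -1.223) knots.
Velocity relative to ground = (12.374, 2.857) + (-1.181, -1.223) = (11.194, 1.634) knots.
Speed = |(11.194, 1.634)| = 11.312 knots.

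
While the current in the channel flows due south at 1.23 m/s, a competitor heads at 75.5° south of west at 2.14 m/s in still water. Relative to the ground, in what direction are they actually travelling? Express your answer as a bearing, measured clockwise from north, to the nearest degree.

189°

Taking east as x and north as y: velocity relative to the water = (-0.536, -2.072) m/s; the water relative to ground = (0.000, -1.230) m/s.
Velocity relative to ground = (-0.536, -2.072) + (0.000, -1.230) = (-0.536, -3.302) m/s.
Bearing = atan2(-0.54, -3.30) = 189.22° clockwise from north.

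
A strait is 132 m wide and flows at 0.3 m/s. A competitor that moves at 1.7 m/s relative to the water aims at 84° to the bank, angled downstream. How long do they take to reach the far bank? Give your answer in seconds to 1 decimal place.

The component of the competitor's velocity perpendicular to the bank is 1.7 × sin 84° = 1.691 m/s.
The flow acts along the bank and has no component across it.
Time = 132 / 1.691 = 78.075 s.

78.1 s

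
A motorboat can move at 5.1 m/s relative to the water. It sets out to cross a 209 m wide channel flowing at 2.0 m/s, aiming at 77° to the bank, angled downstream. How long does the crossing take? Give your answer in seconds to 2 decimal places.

The component of the motorboat's velocity perpendicular to the bank is 5.1 × sin 77° = 4.969 m/s.
The current is parallel to the bank, so it does not affect the crossing time.
Time = 209 / 4.969 = 42.058 s.

42.06 s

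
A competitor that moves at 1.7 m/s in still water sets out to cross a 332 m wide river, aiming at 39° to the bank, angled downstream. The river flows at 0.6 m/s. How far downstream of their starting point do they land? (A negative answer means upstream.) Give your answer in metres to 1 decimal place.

596.2 m

Perpendicular speed = 1.070 m/s; crossing time = 332 / 1.070 = 310.325 s.
Net downstream speed = 1.921 m/s.
Drift = 1.921 × 310.325 = 596.181 m (downstream).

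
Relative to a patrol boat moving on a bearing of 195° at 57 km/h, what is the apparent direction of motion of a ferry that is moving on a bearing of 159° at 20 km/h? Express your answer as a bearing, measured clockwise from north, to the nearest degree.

031°

Taking east as x and north as y: ferry velocity = (7.167, -18.672) km/h; patrol boat velocity = (-14.753, -55.058) km/h.
Velocity of ferry relative to patrol boat = (7.167, -18.672) − (-14.753, -55.058) = (21.920, 36.386) km/h.
Bearing = atan2(21.92, 36.39) = 31.07° clockwise from north.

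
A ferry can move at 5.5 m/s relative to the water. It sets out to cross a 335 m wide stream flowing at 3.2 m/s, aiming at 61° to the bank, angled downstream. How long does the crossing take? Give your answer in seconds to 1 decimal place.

69.6 s

The component of the ferry's velocity perpendicular to the bank is 5.5 × sin 61° = 4.810 m/s.
The current is parallel to the bank, so it does not affect the crossing time.
Time = 335 / 4.810 = 69.641 s.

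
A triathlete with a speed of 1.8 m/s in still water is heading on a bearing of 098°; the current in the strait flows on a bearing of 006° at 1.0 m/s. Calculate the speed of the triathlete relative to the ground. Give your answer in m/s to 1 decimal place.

Taking east as x and north as y: velocity relative to the water = (1.782, -0.251) m/s; the water relative to ground = (0.105, 0.995) m/s.
Velocity relative to ground = (1.782, -0.251) + (0.105, 0.995) = (1.887, 0.744) m/s.
Speed = |(1.887, 0.744)| = 2.028 m/s.

2.0 m/s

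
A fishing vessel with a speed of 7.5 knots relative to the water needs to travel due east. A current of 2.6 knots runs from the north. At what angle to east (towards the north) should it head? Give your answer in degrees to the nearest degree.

20°

The current pushes perpendicular to the desired track; the heading must have a component into the current equal to 2.6 knots: 7.5 sin θ = 2.6.
sin θ = 0.3467, so θ = 20.284°.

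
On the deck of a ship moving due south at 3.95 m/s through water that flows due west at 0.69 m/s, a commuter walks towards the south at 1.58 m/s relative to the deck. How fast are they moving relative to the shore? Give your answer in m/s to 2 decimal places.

In east/north components (m/s): commuter relative to ship = (0.000, -1.580); ship relative to water = (0.000, -3.950); water relative to ground = (-0.690, 0.000).
Sum = (-0.690, -5.530) m/s.
Speed = |(-0.690, -5.530)| = 5.573 m/s.

5.57 m/s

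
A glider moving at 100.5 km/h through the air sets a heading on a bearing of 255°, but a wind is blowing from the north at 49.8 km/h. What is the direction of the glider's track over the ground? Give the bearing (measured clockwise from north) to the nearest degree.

232°

Taking east as x and north as y: velocity relative to the air = (-97.076, -26.011) km/h; the air relative to ground = (0.000, -49.800) km/h.
Velocity relative to ground = (-97.076, -26.011) + (0.000, -49.800) = (-97.076, -75.811) km/h.
Bearing = atan2(-97.08, -75.81) = 232.01° clockwise from north.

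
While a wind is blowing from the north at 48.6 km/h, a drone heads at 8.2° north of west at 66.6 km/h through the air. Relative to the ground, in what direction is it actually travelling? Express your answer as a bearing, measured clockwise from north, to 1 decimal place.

Taking east as x and north as y: velocity relative to the air = (-65.919, 9.499) km/h; the air relative to ground = (0.000, -48.600) km/h.
Velocity relative to ground = (-65.919, 9.499) + (0.000, -48.600) = (-65.919, -39.101) km/h.
Bearing = atan2(-65.92, -39.10) = 239.33° clockwise from north.

239.3°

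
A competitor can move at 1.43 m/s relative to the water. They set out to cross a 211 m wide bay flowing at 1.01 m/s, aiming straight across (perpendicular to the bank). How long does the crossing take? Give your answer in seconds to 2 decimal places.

The component of the competitor's velocity perpendicular to the bank is 1.43 m/s.
The current is parallel to the bank, so it does not affect the crossing time.
Time = 211 / 1.430 = 147.552 s.

147.55 s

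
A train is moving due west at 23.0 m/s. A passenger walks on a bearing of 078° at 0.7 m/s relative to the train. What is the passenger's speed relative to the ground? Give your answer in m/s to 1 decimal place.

22.3 m/s

Taking east as x and north as y: train velocity = (-23.000, 0.000) m/s; passenger velocity relative to train = (0.685, 0.146) m/s.
Velocity relative to ground = (-23.000, 0.000) + (0.685, 0.146) = (-22.315, 0.146) m/s.
Speed = |(-22.315, 0.146)| = 22.316 m/s.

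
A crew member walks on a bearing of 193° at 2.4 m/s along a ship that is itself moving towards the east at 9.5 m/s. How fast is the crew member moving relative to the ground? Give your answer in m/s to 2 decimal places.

Taking east as x and north as y: ship velocity = (9.500, 0.000) m/s; crew member velocity relative to ship = (-0.540, -2.338) m/s.
Velocity relative to ground = (9.500, 0.000) + (-0.540, -2.338) = (8.960, -2.338) m/s.
Speed = |(8.960, -2.338)| = 9.260 m/s.

9.26 m/s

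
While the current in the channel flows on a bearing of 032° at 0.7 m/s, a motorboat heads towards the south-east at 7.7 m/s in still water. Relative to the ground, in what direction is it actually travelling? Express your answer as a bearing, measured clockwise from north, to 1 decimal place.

129.8°

Taking east as x and north as y: velocity relative to the water = (5.445, -5.445) m/s; the water relative to ground = (0.371, 0.594) m/s.
Velocity relative to ground = (5.445, -5.445) + (0.371, 0.594) = (5.816, -4.851) m/s.
Bearing = atan2(5.82, -4.85) = 129.83° clockwise from north.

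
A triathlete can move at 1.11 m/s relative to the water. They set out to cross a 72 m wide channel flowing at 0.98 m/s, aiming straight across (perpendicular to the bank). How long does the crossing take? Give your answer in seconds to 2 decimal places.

The component of the triathlete's velocity perpendicular to the bank is 1.11 m/s.
Only the cross-stream component determines the crossing time; the current contributes nothing perpendicular to the bank.
Time = 72 / 1.110 = 64.865 s.

64.86 s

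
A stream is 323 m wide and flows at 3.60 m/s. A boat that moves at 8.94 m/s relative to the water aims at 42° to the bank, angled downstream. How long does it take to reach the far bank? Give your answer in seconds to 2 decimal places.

The component of the boat's velocity perpendicular to the bank is 8.94 × sin 42° = 5.982 m/s.
The current is parallel to the bank, so it does not affect the crossing time.
Time = 323 / 5.982 = 53.995 s.

54.00 s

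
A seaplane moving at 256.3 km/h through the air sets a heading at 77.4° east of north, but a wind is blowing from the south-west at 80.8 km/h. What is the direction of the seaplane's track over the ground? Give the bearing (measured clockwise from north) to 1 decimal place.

Taking east as x and north as y: velocity relative to the air = (250.127, 55.910) km/h; the air relative to ground = (57.134, 57.134) km/h.
Velocity relative to ground = (250.127, 55.910) + (57.134, 57.134) = (307.262, 113.044) km/h.
Bearing = atan2(307.26, 113.04) = 69.80° clockwise from north.

069.8°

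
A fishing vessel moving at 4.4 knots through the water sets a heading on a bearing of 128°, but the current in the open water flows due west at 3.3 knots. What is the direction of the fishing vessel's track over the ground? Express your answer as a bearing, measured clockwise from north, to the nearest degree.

Taking east as x and north as y: velocity relative to the water = (3.467, -2.709) knots; the water relative to ground = (-3.300, 0.000) knots.
Velocity relative to ground = (3.467, -2.709) + (-3.300, 0.000) = (0.167, -2.709) knots.
Bearing = atan2(0.17, -2.71) = 176.47° clockwise from north.

176°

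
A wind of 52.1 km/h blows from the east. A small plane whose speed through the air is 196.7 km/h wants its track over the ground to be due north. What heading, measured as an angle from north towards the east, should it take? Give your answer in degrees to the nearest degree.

The wind pushes perpendicular to the desired track; the heading must have a component into the wind equal to 52.1 km/h: 196.7 sin θ = 52.1.
sin θ = 0.2649, so θ = 15.359°.

15°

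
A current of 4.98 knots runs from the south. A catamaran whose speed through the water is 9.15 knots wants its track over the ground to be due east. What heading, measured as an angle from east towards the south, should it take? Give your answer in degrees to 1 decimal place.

The current pushes perpendicular to the desired track; the heading must have a component into the current equal to 4.98 knots: 9.15 sin θ = 4.98.
sin θ = 0.5443, so θ = 32.974°.

33.0°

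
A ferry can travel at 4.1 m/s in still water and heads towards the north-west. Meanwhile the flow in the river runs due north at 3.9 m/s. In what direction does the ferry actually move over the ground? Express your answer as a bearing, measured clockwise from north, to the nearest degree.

337°

Taking east as x and north as y: velocity relative to the water = (-2.899, 2.899) m/s; the water relative to ground = (0.000, 3.900) m/s.
Velocity relative to ground = (-2.899, 2.899) + (0.000, 3.900) = (-2.899, 6.799) m/s.
Bearing = atan2(-2.90, 6.80) = 336.91° clockwise from north.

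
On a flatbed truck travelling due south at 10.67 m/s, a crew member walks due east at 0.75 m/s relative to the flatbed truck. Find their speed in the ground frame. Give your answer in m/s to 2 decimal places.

10.70 m/s

Taking east as x and north as y: flatbed truck velocity = (0.000, -10.670) m/s; crew member velocity relative to flatbed truck = (0.750, 0.000) m/s.
Velocity relative to ground = (0.000, -10.670) + (0.750, 0.000) = (0.750, -10.670) m/s.
Speed = |(0.750, -10.670)| = 10.696 m/s.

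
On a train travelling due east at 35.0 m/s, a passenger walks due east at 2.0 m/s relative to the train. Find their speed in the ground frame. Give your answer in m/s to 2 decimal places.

37.00 m/s

Taking east as x and north as y: train velocity = (35.000, 0.000) m/s; passenger velocity relative to train = (2.000, 0.000) m/s.
Velocity relative to ground = (35.000, 0.000) + (2.000, 0.000) = (37.000, 0.000) m/s.
Speed = |(37.000, 0.000)| = 37.000 m/s.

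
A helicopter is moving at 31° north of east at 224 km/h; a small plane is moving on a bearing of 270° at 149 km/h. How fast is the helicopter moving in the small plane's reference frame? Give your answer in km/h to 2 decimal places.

Taking east as x and north as y: helicopter velocity = (192.005, 115.369) km/h; small plane velocity = (-149.000, 0.000) km/h.
Velocity of helicopter relative to small plane = (192.005, 115.369) − (-149.000, 0.000) = (341.005, 115.369) km/h.
Magnitude = |(341.005, 115.369)| = 359.993 km/h.

359.99 km/h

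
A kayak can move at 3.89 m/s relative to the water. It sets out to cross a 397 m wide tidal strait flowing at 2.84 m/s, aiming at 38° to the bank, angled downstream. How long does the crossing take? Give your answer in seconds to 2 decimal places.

165.77 s

The component of the kayak's velocity perpendicular to the bank is 3.89 × sin 38° = 2.395 m/s.
The flow acts along the bank and has no component across it.
Time = 397 / 2.395 = 165.767 s.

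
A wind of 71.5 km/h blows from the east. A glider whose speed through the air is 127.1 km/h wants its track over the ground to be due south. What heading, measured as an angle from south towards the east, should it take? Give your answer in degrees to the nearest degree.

The wind pushes perpendicular to the desired track; the heading must have a component into the wind equal to 71.5 km/h: 127.1 sin θ = 71.5.
sin θ = 0.5625, so θ = 34.232°.

34°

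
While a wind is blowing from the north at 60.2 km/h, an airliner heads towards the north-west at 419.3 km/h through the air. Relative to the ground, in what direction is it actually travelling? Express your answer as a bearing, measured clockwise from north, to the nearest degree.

Taking east as x and north as y: velocity relative to the air = (-296.490, 296.490) km/h; the air relative to ground = (0.000, -60.200) km/h.
Velocity relative to ground = (-296.490, 296.490) + (0.000, -60.200) = (-296.490, 236.290) km/h.
Bearing = atan2(-296.49, 236.29) = 308.55° clockwise from north.

309°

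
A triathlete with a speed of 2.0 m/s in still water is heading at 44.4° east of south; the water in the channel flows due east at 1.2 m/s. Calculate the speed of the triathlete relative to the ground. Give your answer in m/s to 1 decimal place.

Taking east as x and north as y: velocity relative to the water = (1.399, -1.429) m/s; the water relative to ground = (1.200, 0.000) m/s.
Velocity relative to ground = (1.399, -1.429) + (1.200, 0.000) = (2.599, -1.429) m/s.
Speed = |(2.599, -1.429)| = 2.966 m/s.

3.0 m/s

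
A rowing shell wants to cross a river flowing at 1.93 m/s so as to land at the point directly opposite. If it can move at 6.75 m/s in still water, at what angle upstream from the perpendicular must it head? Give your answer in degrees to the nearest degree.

To cancel the current, the upstream component of the rowing shell's velocity must equal the flow: 6.75 sin θ = 1.93.
sin θ = 1.93 / 6.75 = 0.2859.
θ = arcsin(0.2859) = 16.614°.

17°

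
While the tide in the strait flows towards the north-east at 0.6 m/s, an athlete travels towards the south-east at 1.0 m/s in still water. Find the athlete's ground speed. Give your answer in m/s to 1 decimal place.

Taking east as x and north as y: velocity relative to the water = (0.707, -0.707) m/s; the water relative to ground = (0.424, 0.424) m/s.
Velocity relative to ground = (0.707, -0.707) + (0.424, 0.424) = (1.131, -0.283) m/s.
Speed = |(1.131, -0.283)| = 1.166 m/s.

1.2 m/s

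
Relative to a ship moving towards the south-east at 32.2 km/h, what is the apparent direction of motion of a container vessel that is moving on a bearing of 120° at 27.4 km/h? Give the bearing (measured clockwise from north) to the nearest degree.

006°

Taking east as x and north as y: container vessel velocity = (23.729, -13.700) km/h; ship velocity = (22.769, -22.769) km/h.
Velocity of container vessel relative to ship = (23.729, -13.700) − (22.769, -22.769) = (0.960, 9.069) km/h.
Bearing = atan2(0.96, 9.07) = 6.04° clockwise from north.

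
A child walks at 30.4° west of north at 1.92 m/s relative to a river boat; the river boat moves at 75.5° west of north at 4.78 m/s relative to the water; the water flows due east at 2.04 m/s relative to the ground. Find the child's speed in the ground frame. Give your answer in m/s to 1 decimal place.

4.6 m/s

In east/north components (m/s): child relative to river boat = (-0.972, 1.656); river boat relative to water = (-4.628, 1.197); water relative to ground = (2.040, 0.000).
Sum = (-3.559, 2.853) m/s.
Speed = |(-3.559, 2.853)| = 4.562 m/s.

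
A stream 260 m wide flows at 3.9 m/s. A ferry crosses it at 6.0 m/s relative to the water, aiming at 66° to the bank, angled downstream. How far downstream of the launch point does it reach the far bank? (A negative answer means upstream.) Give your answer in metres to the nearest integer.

301 m

Perpendicular speed = 5.481 m/s; crossing time = 260 / 5.481 = 47.434 s.
Net downstream speed = 6.340 m/s.
Drift = 6.340 × 47.434 = 300.753 m (downstream).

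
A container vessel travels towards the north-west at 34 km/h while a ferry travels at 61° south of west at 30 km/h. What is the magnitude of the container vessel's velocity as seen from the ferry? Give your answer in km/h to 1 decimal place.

51.2 km/h

Taking east as x and north as y: container vessel velocity = (-24.042, 24.042) km/h; ferry velocity = (-14.544, -26.239) km/h.
Velocity of container vessel relative to ferry = (-24.042, 24.042) − (-14.544, -26.239) = (-9.497, 50.280) km/h.
Magnitude = |(-9.497, 50.280)| = 51.169 km/h.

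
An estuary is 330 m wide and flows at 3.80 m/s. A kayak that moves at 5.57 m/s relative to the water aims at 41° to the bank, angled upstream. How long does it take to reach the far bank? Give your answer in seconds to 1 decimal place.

The component of the kayak's velocity perpendicular to the bank is 5.57 × sin 41° = 3.654 m/s.
The current is parallel to the bank, so it does not affect the crossing time.
Time = 330 / 3.654 = 90.306 s.

90.3 s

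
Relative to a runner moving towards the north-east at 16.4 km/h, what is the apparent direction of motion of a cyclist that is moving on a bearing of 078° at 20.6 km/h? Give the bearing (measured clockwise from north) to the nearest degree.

Taking east as x and north as y: cyclist velocity = (20.150, 4.283) km/h; runner velocity = (11.597, 11.597) km/h.
Velocity of cyclist relative to runner = (20.150, 4.283) − (11.597, 11.597) = (8.553, -7.314) km/h.
Bearing = atan2(8.55, -7.31) = 130.53° clockwise from north.

131°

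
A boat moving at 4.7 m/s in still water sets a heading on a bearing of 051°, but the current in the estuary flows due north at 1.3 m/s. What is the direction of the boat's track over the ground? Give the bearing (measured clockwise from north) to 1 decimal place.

040.6°

Taking east as x and north as y: velocity relative to the water = (3.653, 2.958) m/s; the water relative to ground = (0.000, 1.300) m/s.
Velocity relative to ground = (3.653, 2.958) + (0.000, 1.300) = (3.653, 4.258) m/s.
Bearing = atan2(3.65, 4.26) = 40.62° clockwise from north.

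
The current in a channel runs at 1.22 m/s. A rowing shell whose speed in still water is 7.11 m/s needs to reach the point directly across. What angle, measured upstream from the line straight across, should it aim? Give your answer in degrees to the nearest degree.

To cancel the current, the upstream component of the rowing shell's velocity must equal the flow: 7.11 sin θ = 1.22.
sin θ = 1.22 / 7.11 = 0.1716.
θ = arcsin(0.1716) = 9.880°.

10°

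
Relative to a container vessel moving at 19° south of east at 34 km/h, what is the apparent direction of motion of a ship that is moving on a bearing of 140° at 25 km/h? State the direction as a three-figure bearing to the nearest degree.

243°

Taking east as x and north as y: ship velocity = (16.070, -19.151) km/h; container vessel velocity = (32.148, -11.069) km/h.
Velocity of ship relative to container vessel = (16.070, -19.151) − (32.148, -11.069) = (-16.078, -8.082) km/h.
Bearing = atan2(-16.08, -8.08) = 243.31° clockwise from north.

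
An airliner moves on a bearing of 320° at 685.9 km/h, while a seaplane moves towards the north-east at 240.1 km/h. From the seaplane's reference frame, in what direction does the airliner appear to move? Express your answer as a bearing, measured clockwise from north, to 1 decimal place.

Taking east as x and north as y: airliner velocity = (-440.888, 525.430) km/h; seaplane velocity = (169.776, 169.776) km/h.
Velocity of airliner relative to seaplane = (-440.888, 525.430) − (169.776, 169.776) = (-610.664, 355.654) km/h.
Bearing = atan2(-610.66, 355.65) = 300.22° clockwise from north.

300.2°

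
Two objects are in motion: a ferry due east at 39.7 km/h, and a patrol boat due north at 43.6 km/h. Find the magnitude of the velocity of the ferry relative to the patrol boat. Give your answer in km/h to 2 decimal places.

58.97 km/h

Taking east as x and north as y: ferry velocity = (39.700, 0.000) km/h; patrol boat velocity = (0.000, 43.600) km/h.
Velocity of ferry relative to patrol boat = (39.700, 0.000) − (0.000, 43.600) = (39.700, -43.600) km/h.
Magnitude = |(39.700, -43.600)| = 58.967 km/h.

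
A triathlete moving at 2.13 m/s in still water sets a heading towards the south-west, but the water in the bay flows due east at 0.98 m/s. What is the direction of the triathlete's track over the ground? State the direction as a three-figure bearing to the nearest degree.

Taking east as x and north as y: velocity relative to the water = (-1.506, -1.506) m/s; the water relative to ground = (0.980, 0.000) m/s.
Velocity relative to ground = (-1.506, -1.506) + (0.980, 0.000) = (-0.526, -1.506) m/s.
Bearing = atan2(-0.53, -1.51) = 199.26° clockwise from north.

199°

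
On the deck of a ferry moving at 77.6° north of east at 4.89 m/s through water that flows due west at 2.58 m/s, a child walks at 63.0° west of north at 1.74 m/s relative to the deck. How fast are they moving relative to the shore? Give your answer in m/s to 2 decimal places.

6.36 m/s

In east/north components (m/s): child relative to ferry = (-1.550, 0.790); ferry relative to water = (1.050, 4.776); water relative to ground = (-2.580, 0.000).
Sum = (-3.080, 5.566) m/s.
Speed = |(-3.080, 5.566)| = 6.361 m/s.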